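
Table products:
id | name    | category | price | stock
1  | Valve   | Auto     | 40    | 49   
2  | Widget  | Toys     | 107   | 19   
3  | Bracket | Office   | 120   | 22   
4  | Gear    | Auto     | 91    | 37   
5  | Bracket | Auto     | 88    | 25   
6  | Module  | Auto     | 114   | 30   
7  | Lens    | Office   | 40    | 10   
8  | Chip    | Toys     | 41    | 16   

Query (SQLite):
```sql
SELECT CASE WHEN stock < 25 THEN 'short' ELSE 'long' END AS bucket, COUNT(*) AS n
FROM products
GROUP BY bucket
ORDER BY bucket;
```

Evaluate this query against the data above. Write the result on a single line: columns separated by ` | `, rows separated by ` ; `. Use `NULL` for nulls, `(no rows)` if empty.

long | 4 ; short | 4

Bucket rows by stock < 25 → 'short' else 'long'; count each bucket.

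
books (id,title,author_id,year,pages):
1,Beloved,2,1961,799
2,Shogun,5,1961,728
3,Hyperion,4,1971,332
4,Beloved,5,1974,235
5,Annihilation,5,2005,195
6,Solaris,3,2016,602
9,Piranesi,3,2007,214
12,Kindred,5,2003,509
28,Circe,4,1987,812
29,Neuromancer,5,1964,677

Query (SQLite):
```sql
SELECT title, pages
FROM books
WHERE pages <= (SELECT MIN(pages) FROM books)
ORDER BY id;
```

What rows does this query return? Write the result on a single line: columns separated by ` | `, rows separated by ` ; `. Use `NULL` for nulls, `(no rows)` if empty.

Annihilation | 195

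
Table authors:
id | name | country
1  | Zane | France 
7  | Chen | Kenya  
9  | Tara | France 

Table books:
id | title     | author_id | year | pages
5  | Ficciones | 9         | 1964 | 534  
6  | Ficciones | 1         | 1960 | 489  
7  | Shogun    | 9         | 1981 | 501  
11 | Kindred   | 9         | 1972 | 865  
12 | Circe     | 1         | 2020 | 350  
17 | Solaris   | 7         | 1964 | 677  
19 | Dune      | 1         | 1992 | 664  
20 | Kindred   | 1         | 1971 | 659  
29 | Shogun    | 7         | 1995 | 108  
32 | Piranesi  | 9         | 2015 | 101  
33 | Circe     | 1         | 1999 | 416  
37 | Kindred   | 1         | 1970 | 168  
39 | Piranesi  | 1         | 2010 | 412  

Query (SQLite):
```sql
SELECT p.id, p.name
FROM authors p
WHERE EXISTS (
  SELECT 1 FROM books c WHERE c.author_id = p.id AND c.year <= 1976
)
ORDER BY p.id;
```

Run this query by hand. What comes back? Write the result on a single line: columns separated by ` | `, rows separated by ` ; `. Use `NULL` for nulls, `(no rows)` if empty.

For each authors row, check whether any books with matching author_id has year <= 1976.
Keep rows where that is true.

1 | Zane ; 7 | Chen ; 9 | Tara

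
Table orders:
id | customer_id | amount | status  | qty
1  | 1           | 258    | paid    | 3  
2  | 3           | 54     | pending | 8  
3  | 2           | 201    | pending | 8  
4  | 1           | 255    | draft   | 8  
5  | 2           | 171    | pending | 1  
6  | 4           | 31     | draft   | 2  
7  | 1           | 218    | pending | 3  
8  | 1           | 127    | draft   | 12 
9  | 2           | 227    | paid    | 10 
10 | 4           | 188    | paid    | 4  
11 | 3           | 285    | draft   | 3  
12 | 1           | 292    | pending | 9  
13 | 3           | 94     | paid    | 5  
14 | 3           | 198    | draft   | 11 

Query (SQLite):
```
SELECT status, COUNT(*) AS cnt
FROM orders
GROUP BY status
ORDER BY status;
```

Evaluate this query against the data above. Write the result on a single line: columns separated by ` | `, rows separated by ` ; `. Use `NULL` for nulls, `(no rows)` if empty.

draft | 5 ; paid | 4 ; pending | 5

Partition orders by status; compute COUNT(*) within each group.
  draft: ids {4, 6, 8, 11, 14} → COUNT(*)=5
  paid: ids {1, 9, 10, 13} → COUNT(*)=4
  pending: ids {2, 3, 5, 7, 12} → COUNT(*)=5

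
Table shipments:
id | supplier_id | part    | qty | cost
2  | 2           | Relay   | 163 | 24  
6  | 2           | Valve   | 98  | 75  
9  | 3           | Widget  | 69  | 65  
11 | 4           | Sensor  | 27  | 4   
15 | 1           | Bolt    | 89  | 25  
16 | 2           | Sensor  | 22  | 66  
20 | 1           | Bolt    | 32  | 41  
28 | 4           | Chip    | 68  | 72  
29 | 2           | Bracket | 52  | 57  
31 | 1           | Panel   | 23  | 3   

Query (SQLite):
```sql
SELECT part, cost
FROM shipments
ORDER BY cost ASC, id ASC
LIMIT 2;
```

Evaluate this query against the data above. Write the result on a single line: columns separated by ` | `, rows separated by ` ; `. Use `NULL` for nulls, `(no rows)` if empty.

Panel | 3 ; Sensor | 4

Sort by cost asc, tiebreak id asc: (3, id=31), (4, id=11), (24, id=2), (25, id=15), (41, id=20) …. Take first 2.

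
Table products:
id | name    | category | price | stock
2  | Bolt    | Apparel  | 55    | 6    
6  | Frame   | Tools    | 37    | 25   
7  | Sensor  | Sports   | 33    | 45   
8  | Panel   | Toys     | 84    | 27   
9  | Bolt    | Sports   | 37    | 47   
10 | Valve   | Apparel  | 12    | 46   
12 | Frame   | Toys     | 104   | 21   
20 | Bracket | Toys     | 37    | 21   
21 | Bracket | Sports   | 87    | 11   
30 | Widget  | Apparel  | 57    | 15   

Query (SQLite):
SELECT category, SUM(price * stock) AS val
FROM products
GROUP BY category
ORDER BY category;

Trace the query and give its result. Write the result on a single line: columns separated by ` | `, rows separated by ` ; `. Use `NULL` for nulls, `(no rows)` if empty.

Apparel | 1737 ; Sports | 4181 ; Tools | 925 ; Toys | 5229

For each row compute price * stock.
Group by category; take SUM of the expression per group.
  Apparel: ids {2, 10, 30} → SUM(price * stock)=1737
  Sports: ids {7, 9, 21} → SUM(price * stock)=4181
  Tools: ids {6} → SUM(price * stock)=925
  Toys: ids {8, 12, 20} → SUM(price * stock)=5229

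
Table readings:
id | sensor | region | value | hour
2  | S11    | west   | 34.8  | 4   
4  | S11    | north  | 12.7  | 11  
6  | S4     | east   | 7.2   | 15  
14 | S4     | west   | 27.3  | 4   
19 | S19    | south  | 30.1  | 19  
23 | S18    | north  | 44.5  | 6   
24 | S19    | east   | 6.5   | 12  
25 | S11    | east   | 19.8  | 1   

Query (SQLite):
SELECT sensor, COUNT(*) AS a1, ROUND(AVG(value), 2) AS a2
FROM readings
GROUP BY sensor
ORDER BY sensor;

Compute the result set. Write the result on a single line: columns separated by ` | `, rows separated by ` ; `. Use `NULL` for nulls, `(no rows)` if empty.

S11 | 3 | 22.43 ; S18 | 1 | 44.5 ; S19 | 2 | 18.3 ; S4 | 2 | 17.25

Group readings by sensor.
Per group compute: COUNT(*), ROUND(AVG(value), 2).
  S11: ids {2, 4, 25} → COUNT(*)=3, ROUND(AVG(value), 2)=22.43
  S18: ids {23} → COUNT(*)=1, ROUND(AVG(value), 2)=44.5
  S19: ids {19, 24} → COUNT(*)=2, ROUND(AVG(value), 2)=18.3
  S4: ids {6, 14} → COUNT(*)=2, ROUND(AVG(value), 2)=17.25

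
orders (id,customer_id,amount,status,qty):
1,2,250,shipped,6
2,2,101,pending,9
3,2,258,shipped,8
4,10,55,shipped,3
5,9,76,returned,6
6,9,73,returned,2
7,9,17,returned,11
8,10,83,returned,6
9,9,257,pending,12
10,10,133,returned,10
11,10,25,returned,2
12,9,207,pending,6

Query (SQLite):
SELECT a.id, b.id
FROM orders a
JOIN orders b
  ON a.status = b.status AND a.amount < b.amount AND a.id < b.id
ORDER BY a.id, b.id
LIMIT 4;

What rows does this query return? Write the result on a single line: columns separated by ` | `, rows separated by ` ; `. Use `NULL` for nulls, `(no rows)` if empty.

1 | 3 ; 2 | 9 ; 2 | 12 ; 5 | 8

Pairs (a,b) with same status, a.amount < b.amount, a.id < b.id.
status groups: pending:{2,9,12} returned:{5,6,7,8,10,11} shipped:{1,3,4}
Ordered by (a.id, b.id); first 4.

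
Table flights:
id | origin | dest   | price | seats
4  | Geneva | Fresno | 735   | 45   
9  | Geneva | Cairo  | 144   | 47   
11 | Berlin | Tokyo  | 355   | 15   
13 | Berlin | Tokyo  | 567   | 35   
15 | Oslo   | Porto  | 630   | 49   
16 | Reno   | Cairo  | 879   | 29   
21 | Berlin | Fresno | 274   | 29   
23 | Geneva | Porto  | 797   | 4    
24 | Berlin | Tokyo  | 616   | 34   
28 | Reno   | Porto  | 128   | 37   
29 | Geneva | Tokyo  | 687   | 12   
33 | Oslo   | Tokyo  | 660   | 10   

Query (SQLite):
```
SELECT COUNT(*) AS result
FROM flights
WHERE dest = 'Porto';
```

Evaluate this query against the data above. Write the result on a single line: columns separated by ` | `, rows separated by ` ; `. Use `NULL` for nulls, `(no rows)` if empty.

3

Rows where dest='Porto' → price values: [630, 797, 128].
COUNT(*) counts rows → 3.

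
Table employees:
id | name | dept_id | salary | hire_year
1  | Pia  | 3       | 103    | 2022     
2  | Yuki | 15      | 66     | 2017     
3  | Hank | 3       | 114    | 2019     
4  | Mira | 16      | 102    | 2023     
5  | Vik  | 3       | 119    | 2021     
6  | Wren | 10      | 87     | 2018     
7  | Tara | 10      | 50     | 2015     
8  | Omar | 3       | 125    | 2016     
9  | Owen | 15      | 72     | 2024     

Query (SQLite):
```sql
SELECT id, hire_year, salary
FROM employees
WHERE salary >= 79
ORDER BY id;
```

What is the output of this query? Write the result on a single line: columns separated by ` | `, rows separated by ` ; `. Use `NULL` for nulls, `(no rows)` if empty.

1 | 2022 | 103 ; 3 | 2019 | 114 ; 4 | 2023 | 102 ; 5 | 2021 | 119 ; 6 | 2018 | 87 ; 8 | 2016 | 125

salary >= 79: ids {1, 3, 4, 5, 6, 8}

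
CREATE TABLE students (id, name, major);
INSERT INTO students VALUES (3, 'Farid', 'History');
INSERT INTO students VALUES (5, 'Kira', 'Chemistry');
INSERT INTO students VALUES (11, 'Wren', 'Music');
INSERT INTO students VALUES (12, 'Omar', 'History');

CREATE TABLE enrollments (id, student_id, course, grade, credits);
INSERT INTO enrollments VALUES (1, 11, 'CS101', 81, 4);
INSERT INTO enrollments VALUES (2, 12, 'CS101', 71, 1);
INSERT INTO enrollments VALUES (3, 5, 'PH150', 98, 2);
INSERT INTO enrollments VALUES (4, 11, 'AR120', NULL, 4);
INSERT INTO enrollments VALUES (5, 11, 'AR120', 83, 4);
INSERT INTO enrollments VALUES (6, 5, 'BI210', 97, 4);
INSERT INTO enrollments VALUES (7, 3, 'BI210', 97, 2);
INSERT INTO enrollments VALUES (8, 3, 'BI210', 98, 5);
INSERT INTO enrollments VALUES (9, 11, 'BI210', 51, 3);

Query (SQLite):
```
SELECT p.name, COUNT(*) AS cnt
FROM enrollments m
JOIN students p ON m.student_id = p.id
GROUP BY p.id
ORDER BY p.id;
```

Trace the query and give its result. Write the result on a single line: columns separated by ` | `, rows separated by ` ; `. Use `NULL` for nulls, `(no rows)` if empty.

Farid | 2 ; Kira | 2 ; Wren | 4 ; Omar | 1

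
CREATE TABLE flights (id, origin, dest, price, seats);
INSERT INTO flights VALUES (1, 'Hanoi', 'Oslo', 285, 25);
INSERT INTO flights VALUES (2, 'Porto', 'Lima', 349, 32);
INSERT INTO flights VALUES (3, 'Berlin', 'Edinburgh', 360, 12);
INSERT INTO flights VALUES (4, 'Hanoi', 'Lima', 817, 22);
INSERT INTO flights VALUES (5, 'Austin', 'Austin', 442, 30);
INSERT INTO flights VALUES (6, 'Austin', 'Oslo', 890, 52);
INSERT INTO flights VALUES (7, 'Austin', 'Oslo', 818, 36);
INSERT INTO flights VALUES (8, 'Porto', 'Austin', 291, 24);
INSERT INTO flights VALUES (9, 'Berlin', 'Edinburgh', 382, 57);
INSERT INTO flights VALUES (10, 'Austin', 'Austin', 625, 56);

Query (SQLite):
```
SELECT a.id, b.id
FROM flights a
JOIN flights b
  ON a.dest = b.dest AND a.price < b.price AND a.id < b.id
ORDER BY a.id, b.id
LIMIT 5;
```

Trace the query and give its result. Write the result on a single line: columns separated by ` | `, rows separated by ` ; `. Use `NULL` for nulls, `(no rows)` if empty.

1 | 6 ; 1 | 7 ; 2 | 4 ; 3 | 9 ; 5 | 10

Pairs (a,b) with same dest, a.price < b.price, a.id < b.id.
dest groups: Austin:{5,8,10} Edinburgh:{3,9} Lima:{2,4} Oslo:{1,6,7}
Ordered by (a.id, b.id); first 5.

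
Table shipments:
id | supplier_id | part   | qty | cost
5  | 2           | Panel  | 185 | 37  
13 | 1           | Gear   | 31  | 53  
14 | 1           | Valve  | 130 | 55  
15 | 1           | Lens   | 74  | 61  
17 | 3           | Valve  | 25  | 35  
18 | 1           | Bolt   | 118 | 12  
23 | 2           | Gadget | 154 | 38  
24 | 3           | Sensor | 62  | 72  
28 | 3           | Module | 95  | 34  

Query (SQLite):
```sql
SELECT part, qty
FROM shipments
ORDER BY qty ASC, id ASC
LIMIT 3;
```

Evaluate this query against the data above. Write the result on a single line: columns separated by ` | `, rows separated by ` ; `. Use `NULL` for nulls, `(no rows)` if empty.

Sort by qty asc, tiebreak id asc: (25, id=17), (31, id=13), (62, id=24), (74, id=15), (95, id=28), (118, id=18) …. Take first 3.

Valve | 25 ; Gear | 31 ; Sensor | 62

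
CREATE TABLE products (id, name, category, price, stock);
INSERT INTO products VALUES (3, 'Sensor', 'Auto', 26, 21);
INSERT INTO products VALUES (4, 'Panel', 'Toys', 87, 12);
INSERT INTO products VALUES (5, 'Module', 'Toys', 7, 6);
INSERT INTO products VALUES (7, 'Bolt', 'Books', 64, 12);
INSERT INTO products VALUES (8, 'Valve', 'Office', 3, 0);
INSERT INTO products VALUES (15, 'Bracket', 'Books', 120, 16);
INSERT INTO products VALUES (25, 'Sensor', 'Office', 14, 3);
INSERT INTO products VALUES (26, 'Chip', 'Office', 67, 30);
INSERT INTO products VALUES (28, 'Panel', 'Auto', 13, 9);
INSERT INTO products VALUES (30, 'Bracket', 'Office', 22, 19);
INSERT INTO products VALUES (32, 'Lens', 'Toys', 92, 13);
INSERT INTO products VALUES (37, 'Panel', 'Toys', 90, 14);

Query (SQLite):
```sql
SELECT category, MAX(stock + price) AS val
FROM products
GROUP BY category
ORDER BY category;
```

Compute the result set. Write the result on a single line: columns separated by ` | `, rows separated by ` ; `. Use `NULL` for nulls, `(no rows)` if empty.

For each row compute stock + price.
Group by category; take MAX of the expression per group.
  Auto: ids {3, 28} → MAX(stock + price)=47
  Books: ids {7, 15} → MAX(stock + price)=136
  Office: ids {8, 25, 26, 30} → MAX(stock + price)=97
  Toys: ids {4, 5, 32, 37} → MAX(stock + price)=105

Auto | 47 ; Books | 136 ; Office | 97 ; Toys | 105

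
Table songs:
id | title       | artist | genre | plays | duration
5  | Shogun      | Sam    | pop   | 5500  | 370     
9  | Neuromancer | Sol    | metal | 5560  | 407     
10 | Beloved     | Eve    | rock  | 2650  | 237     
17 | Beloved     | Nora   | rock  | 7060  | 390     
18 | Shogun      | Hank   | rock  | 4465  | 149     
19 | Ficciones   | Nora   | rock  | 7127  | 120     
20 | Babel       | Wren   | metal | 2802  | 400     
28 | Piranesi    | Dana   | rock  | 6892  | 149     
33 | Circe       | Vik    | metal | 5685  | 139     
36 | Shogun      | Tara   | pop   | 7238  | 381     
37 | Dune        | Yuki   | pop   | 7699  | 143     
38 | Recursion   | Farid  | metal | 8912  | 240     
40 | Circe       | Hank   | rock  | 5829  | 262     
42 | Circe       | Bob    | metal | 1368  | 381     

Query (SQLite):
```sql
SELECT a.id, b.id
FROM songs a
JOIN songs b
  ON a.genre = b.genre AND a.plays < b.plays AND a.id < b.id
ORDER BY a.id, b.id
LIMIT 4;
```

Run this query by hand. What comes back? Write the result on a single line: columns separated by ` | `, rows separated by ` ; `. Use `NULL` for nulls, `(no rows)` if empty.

5 | 36 ; 5 | 37 ; 9 | 33 ; 9 | 38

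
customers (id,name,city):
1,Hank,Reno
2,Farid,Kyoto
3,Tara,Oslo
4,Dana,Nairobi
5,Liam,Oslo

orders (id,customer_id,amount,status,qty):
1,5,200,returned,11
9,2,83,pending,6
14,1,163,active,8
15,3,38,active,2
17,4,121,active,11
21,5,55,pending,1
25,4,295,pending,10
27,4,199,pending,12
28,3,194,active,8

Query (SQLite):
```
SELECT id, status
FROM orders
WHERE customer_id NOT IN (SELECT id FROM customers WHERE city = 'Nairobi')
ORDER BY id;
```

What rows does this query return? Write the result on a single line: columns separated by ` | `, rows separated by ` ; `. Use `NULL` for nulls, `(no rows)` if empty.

Inner query: customers.id where city = 'Nairobi'.
Outer: keep orders rows whose customer_id is not in that set.
Inner query → {4}

1 | returned ; 9 | pending ; 14 | active ; 15 | active ; 21 | pending ; 28 | active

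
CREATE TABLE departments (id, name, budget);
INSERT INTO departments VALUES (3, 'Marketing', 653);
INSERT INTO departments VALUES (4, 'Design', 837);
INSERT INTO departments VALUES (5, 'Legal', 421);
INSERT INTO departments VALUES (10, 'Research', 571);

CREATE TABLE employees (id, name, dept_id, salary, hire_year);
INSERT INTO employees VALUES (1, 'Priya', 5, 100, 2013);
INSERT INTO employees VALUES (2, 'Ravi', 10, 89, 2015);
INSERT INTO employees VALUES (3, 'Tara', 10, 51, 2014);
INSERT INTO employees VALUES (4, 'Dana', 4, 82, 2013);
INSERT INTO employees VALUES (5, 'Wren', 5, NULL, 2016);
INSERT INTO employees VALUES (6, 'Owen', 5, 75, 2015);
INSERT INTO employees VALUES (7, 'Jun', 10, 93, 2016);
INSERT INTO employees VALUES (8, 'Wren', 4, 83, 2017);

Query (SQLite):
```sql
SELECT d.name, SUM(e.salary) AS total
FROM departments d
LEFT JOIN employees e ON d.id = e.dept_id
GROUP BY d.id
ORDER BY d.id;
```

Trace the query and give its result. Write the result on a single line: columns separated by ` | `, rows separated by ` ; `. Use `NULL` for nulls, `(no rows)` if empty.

LEFT JOIN keeps every departments row; unmatched ones get NULL for employees columns.
Group by departments.id and compute SUM(e.salary). SUM over an all-NULL group is NULL.
  3: ids {—} → SUM(e.salary)=NULL
  4: ids {4, 8} → SUM(e.salary)=165
  5: ids {1, 5, 6} → SUM(e.salary)=175
  10: ids {2, 3, 7} → SUM(e.salary)=233

Marketing | NULL ; Design | 165 ; Legal | 175 ; Research | 233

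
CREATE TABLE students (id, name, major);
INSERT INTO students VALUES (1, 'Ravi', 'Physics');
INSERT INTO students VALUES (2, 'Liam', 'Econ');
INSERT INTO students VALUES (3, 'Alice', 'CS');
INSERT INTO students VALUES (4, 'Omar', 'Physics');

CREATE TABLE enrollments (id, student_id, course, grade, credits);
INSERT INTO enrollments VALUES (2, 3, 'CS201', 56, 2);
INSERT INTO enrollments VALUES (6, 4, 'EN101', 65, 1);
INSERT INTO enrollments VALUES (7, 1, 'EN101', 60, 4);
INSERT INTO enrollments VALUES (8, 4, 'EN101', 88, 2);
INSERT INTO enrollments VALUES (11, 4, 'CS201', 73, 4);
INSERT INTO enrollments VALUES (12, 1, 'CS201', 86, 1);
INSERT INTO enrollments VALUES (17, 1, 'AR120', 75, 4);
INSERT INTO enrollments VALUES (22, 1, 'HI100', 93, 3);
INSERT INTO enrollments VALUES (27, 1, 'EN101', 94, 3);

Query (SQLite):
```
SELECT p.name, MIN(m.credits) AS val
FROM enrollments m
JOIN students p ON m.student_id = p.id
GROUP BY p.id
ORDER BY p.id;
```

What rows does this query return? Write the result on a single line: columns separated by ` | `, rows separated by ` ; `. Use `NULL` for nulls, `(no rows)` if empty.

Join each enrollments row to its students via student_id.
Group joined rows by students.id; compute MIN(m.credits) per group.
  1: ids {7, 12, 17, 22, 27} → MIN(m.credits)=1
  3: ids {2} → MIN(m.credits)=2
  4: ids {6, 8, 11} → MIN(m.credits)=1

Ravi | 1 ; Alice | 2 ; Omar | 1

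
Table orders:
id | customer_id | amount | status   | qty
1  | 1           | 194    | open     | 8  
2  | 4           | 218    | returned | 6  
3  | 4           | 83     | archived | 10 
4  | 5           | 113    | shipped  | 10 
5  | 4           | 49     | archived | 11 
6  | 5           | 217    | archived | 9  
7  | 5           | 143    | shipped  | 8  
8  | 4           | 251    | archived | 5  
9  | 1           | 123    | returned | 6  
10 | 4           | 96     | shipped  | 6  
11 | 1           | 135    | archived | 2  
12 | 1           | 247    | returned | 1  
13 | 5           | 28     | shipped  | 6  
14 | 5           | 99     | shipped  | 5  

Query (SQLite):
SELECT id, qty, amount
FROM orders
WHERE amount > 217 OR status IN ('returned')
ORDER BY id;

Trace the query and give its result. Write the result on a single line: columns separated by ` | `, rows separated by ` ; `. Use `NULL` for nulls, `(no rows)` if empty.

amount > 217: ids {2, 8, 12}
status IN ('returned'): ids {2, 9, 12}
Combine with OR.

2 | 6 | 218 ; 8 | 5 | 251 ; 9 | 6 | 123 ; 12 | 1 | 247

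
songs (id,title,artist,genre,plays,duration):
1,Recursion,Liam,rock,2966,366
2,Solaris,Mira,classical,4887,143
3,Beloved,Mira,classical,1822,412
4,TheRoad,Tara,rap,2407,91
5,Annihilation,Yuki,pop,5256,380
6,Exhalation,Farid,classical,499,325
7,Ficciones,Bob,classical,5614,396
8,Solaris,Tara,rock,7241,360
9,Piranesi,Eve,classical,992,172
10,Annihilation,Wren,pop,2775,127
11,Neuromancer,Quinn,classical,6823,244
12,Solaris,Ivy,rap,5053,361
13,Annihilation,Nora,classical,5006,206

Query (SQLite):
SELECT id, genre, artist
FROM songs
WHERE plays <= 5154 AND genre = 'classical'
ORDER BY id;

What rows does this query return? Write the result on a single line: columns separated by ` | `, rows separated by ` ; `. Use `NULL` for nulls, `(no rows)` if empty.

2 | classical | Mira ; 3 | classical | Mira ; 6 | classical | Farid ; 9 | classical | Eve ; 13 | classical | Nora

plays <= 5154: ids {1, 2, 3, 4, 6, 9, 10, 12, 13}
genre = 'classical': ids {2, 3, 6, 7, 9, 11, 13}
Combine with AND.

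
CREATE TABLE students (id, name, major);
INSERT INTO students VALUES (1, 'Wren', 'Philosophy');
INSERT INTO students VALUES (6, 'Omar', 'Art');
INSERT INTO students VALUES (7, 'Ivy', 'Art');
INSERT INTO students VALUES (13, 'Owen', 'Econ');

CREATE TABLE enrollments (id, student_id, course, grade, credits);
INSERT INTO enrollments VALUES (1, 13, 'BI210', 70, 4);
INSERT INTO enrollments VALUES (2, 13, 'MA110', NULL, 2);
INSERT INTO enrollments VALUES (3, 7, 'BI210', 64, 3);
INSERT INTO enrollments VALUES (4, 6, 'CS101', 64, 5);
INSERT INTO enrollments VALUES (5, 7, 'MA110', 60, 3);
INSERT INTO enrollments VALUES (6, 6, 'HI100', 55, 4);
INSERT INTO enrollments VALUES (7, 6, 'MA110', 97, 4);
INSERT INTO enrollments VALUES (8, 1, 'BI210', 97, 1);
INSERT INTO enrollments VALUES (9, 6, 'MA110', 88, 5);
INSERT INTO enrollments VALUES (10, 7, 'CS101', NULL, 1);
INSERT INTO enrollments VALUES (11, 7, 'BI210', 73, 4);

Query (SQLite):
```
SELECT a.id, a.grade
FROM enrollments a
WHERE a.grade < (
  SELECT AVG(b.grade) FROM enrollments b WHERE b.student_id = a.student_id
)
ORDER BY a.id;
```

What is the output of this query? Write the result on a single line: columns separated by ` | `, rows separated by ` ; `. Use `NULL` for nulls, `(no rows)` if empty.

For each enrollments row a, compute AVG(grade) over rows sharing a.student_id.
Keep row a if a.grade < that per-group AVG.
  student_id=1: AVG(grade) = 97.0
  student_id=6: AVG(grade) = 76.0
  student_id=7: AVG(grade) = 65.666667
  student_id=13: AVG(grade) = 70.0

3 | 64 ; 4 | 64 ; 5 | 60 ; 6 | 55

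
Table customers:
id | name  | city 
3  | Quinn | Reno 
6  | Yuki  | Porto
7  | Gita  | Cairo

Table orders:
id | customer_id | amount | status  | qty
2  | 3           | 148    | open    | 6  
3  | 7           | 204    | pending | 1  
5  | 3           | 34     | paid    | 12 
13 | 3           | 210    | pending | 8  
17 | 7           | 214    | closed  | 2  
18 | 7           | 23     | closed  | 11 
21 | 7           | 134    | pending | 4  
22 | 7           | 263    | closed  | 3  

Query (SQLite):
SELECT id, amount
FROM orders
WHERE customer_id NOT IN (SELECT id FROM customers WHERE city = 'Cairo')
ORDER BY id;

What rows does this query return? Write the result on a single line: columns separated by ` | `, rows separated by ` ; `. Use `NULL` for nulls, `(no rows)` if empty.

2 | 148 ; 5 | 34 ; 13 | 210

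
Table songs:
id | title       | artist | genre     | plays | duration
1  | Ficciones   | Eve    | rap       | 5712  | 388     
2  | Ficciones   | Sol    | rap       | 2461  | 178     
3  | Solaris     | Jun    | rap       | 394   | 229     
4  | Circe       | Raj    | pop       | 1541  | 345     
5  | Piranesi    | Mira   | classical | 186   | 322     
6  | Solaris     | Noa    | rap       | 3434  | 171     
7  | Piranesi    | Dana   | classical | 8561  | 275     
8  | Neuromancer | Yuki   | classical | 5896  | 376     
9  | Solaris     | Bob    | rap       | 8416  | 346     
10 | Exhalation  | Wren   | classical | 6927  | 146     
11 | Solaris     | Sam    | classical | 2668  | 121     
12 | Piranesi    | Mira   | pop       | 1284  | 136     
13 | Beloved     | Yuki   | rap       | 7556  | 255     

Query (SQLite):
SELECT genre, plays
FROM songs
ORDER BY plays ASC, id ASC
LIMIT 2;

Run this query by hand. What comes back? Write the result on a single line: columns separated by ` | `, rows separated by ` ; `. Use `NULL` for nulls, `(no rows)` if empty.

classical | 186 ; rap | 394

Sort by plays asc, tiebreak id asc: (186, id=5), (394, id=3), (1284, id=12), (1541, id=4), (2461, id=2) …. Take first 2.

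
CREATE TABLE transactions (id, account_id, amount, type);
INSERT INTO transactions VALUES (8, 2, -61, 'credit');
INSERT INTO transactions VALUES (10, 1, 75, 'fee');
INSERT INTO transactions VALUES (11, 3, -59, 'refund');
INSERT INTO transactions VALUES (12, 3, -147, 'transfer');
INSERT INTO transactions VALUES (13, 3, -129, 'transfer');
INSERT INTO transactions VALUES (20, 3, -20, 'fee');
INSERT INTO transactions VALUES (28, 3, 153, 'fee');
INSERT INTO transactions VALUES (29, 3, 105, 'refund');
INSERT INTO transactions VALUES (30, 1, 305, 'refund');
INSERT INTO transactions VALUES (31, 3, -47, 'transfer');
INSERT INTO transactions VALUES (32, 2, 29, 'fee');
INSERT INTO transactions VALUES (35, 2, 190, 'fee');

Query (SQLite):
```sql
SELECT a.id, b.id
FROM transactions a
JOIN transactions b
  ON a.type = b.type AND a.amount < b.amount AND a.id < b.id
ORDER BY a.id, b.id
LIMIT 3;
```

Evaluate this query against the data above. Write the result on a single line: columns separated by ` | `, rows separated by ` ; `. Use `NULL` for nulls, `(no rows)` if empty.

Pairs (a,b) with same type, a.amount < b.amount, a.id < b.id.
type groups: credit:{8} fee:{10,20,28,32,35} refund:{11,29,30} transfer:{12,13,31}
Ordered by (a.id, b.id); first 3.

10 | 28 ; 10 | 35 ; 11 | 29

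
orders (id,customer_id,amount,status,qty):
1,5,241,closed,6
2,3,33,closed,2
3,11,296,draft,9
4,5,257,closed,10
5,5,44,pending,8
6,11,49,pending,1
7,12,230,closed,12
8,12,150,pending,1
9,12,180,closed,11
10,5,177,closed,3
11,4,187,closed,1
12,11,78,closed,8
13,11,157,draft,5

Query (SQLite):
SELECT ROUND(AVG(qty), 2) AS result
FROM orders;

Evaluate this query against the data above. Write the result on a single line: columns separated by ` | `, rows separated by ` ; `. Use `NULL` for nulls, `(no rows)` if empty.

All qty values: [6, 2, 9, 10, 8, 1, 12, 1, 11, 3, 1, 8, 5].
AVG = 77 / 13 (rounded to 2 dp).

5.92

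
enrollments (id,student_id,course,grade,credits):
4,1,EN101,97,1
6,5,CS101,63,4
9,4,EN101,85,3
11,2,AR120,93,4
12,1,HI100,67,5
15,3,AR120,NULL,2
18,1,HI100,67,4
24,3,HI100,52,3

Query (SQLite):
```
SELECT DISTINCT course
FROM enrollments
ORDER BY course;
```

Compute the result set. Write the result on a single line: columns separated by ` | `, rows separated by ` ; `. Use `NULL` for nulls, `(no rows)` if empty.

AR120 ; CS101 ; EN101 ; HI100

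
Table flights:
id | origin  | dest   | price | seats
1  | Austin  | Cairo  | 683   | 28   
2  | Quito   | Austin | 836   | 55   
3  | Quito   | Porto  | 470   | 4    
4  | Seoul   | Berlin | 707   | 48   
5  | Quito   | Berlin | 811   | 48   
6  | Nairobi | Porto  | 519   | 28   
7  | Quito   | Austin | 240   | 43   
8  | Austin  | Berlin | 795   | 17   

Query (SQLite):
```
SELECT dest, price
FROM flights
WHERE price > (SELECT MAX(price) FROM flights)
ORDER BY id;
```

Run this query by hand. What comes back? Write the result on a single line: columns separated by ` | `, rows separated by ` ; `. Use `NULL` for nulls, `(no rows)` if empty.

(no rows)

Scalar subquery: MAX(price) over all flights rows = 836.
Keep rows where price > that value.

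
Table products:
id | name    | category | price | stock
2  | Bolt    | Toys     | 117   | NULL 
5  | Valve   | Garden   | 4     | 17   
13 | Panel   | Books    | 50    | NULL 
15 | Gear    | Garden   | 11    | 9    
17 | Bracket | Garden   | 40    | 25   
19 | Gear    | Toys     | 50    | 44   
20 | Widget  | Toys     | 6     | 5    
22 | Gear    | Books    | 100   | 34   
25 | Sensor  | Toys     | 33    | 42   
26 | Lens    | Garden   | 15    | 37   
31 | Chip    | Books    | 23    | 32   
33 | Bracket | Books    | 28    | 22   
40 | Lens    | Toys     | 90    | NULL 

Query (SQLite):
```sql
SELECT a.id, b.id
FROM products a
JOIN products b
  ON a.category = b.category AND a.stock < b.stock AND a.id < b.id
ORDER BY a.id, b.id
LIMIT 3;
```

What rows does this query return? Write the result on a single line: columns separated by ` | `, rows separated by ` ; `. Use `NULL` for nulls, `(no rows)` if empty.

5 | 17 ; 5 | 26 ; 15 | 17

Pairs (a,b) with same category, a.stock < b.stock, a.id < b.id.
category groups: Books:{13,22,31,33} Garden:{5,15,17,26} Toys:{2,19,20,25,40}
Ordered by (a.id, b.id); first 3.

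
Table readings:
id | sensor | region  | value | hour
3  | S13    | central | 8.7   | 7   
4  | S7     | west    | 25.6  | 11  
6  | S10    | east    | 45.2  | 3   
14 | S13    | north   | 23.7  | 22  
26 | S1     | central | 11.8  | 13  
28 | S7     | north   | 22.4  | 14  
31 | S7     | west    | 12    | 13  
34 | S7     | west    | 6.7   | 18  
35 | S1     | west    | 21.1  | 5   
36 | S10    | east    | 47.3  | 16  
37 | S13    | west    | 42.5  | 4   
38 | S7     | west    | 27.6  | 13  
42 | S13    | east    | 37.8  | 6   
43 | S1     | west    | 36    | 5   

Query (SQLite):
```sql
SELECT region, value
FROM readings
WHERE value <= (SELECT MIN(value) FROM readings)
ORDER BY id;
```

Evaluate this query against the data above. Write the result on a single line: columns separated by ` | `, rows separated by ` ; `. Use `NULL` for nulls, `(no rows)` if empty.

west | 6.7

Scalar subquery: MIN(value) over all readings rows = 6.7.
Keep rows where value <= that value.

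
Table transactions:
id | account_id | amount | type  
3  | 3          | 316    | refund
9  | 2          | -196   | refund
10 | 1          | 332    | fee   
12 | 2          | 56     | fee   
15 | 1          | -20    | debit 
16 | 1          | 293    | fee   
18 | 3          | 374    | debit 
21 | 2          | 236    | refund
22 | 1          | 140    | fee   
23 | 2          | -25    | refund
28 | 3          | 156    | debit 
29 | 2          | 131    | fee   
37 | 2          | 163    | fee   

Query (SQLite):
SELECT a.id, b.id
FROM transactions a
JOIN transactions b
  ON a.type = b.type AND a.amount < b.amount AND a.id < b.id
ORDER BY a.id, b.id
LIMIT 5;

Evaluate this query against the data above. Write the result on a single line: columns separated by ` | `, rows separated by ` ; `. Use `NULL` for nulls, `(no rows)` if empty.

9 | 21 ; 9 | 23 ; 12 | 16 ; 12 | 22 ; 12 | 29

Pairs (a,b) with same type, a.amount < b.amount, a.id < b.id.
type groups: debit:{15,18,28} fee:{10,12,16,22,29,37} refund:{3,9,21,23}
Ordered by (a.id, b.id); first 5.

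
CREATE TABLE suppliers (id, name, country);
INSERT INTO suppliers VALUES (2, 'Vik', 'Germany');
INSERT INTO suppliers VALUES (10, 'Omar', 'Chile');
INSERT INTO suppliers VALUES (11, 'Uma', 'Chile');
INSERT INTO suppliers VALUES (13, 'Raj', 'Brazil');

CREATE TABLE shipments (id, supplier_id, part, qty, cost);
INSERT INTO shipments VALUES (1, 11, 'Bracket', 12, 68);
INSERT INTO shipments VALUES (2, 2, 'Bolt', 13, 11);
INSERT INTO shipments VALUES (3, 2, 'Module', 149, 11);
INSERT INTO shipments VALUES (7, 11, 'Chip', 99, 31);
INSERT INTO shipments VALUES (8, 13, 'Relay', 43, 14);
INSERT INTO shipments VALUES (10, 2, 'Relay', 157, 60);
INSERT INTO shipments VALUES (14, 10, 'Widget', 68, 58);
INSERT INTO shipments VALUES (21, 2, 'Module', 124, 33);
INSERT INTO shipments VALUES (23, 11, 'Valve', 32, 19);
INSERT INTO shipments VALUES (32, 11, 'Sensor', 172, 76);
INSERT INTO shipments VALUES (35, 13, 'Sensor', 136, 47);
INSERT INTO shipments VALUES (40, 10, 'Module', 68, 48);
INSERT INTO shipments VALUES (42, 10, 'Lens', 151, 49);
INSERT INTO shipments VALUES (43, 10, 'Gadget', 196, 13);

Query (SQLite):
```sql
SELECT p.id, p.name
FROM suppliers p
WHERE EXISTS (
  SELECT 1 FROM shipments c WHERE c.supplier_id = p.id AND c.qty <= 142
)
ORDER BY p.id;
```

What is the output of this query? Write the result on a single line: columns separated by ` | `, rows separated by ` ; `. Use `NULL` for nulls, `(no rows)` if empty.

2 | Vik ; 10 | Omar ; 11 | Uma ; 13 | Raj

For each suppliers row, check whether any shipments with matching supplier_id has qty <= 142.
Keep rows where that is true.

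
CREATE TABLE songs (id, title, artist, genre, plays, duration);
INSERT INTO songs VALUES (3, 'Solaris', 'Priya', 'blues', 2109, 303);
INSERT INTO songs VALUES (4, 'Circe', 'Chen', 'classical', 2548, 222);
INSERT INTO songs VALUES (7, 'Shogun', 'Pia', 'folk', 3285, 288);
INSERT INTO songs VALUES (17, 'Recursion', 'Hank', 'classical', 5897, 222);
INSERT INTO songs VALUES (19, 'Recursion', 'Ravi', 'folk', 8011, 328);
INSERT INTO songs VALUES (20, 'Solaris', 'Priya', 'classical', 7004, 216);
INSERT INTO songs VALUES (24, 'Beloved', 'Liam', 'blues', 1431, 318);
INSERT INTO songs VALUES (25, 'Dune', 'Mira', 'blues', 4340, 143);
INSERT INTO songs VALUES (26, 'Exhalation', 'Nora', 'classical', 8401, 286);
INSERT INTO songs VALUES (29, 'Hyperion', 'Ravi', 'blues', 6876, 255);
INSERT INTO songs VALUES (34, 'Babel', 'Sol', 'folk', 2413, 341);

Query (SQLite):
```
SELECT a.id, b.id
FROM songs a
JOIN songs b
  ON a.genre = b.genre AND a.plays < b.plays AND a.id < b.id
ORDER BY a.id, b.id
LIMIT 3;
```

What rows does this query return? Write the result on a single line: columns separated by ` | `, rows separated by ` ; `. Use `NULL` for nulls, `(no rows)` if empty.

3 | 25 ; 3 | 29 ; 4 | 17

Pairs (a,b) with same genre, a.plays < b.plays, a.id < b.id.
genre groups: blues:{3,24,25,29} classical:{4,17,20,26} folk:{7,19,34}
Ordered by (a.id, b.id); first 3.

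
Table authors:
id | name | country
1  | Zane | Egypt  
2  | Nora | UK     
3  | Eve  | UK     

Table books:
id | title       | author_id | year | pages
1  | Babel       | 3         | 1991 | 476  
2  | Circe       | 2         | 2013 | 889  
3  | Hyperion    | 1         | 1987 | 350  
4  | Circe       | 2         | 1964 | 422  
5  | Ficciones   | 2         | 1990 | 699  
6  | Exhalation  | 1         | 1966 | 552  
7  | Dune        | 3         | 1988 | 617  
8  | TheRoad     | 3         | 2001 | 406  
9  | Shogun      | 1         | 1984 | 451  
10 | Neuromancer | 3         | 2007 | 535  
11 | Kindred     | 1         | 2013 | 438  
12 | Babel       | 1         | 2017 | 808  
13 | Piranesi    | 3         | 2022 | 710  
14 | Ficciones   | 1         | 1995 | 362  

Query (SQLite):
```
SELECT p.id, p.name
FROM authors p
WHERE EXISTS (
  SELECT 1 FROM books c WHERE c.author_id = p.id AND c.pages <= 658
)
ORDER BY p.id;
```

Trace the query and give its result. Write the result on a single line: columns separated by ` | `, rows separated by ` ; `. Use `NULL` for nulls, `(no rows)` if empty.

1 | Zane ; 2 | Nora ; 3 | Eve

For each authors row, check whether any books with matching author_id has pages <= 658.
Keep rows where that is true.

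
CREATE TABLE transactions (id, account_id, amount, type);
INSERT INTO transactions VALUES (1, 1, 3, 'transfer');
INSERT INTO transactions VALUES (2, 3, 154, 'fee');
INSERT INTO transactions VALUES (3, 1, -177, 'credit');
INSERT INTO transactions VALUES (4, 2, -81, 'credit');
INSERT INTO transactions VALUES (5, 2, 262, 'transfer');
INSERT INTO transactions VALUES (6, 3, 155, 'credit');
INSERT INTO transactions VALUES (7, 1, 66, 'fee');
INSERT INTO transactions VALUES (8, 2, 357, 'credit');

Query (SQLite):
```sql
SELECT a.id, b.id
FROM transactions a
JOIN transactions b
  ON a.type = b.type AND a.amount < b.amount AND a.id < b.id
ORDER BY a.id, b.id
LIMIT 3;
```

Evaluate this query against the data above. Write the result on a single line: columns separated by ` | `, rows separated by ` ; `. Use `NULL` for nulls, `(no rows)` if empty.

1 | 5 ; 3 | 4 ; 3 | 6

Pairs (a,b) with same type, a.amount < b.amount, a.id < b.id.
type groups: credit:{3,4,6,8} fee:{2,7} transfer:{1,5}
Ordered by (a.id, b.id); first 3.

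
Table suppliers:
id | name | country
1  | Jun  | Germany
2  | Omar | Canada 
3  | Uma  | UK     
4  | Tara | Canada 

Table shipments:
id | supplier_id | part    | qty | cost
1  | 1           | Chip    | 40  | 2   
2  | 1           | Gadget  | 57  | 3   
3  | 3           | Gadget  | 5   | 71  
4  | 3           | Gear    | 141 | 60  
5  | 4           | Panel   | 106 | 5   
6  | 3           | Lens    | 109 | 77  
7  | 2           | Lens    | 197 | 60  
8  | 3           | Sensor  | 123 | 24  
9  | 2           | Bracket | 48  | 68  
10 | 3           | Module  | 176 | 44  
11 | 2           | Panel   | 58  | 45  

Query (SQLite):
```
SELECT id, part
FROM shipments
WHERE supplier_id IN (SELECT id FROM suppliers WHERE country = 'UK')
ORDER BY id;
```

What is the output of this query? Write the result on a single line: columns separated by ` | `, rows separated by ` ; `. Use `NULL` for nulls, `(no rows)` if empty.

3 | Gadget ; 4 | Gear ; 6 | Lens ; 8 | Sensor ; 10 | Module

Inner query: suppliers.id where country = 'UK'.
Outer: keep shipments rows whose supplier_id is in that set.
Inner query → {3}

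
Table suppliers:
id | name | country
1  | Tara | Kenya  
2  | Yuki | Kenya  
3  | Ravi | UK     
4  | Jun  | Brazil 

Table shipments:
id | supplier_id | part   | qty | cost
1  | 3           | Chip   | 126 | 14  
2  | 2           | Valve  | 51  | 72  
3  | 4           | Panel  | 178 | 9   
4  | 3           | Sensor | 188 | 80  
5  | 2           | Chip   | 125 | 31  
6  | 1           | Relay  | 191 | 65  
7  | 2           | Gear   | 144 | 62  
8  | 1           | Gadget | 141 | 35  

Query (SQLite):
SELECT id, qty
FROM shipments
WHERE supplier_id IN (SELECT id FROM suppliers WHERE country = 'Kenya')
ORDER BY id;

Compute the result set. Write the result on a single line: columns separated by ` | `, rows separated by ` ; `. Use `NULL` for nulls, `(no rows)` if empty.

2 | 51 ; 5 | 125 ; 6 | 191 ; 7 | 144 ; 8 | 141

Inner query: suppliers.id where country = 'Kenya'.
Outer: keep shipments rows whose supplier_id is in that set.
Inner query → {1, 2}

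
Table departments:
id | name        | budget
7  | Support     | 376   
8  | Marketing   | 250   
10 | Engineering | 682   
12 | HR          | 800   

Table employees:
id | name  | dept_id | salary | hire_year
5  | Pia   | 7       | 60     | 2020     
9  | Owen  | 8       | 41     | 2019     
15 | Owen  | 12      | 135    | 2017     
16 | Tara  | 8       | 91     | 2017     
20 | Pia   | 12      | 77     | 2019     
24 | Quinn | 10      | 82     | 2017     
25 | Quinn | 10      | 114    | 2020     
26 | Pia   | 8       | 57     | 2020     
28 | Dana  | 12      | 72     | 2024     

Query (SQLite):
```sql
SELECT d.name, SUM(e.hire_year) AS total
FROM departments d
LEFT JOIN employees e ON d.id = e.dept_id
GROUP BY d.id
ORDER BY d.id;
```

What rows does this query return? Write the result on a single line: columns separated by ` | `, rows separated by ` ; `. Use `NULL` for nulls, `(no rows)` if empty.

Support | 2020 ; Marketing | 6056 ; Engineering | 4037 ; HR | 6060

LEFT JOIN keeps every departments row; unmatched ones get NULL for employees columns.
Group by departments.id and compute SUM(e.hire_year). SUM over an all-NULL group is NULL.
  7: ids {5} → SUM(e.hire_year)=2020
  8: ids {9, 16, 26} → SUM(e.hire_year)=6056
  10: ids {24, 25} → SUM(e.hire_year)=4037
  12: ids {15, 20, 28} → SUM(e.hire_year)=6060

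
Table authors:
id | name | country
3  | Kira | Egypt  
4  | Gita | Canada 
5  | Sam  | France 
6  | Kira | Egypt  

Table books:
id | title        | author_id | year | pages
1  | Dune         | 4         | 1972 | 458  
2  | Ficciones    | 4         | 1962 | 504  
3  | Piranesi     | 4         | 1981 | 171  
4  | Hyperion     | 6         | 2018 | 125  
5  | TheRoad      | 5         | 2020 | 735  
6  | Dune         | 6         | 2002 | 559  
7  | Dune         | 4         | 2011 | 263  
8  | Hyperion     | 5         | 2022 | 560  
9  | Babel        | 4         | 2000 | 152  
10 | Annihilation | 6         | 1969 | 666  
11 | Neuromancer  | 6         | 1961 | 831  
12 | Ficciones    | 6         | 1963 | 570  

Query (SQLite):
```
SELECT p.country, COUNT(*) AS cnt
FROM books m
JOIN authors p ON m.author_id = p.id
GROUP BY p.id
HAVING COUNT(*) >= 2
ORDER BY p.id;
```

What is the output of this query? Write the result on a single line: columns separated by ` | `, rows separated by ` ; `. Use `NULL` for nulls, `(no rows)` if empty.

Join each books row to its authors via author_id.
Group joined rows by authors.id; compute COUNT(*) per group.
HAVING: keep groups with count ≥ 2.
  4: ids {1, 2, 3, 7, 9} → COUNT(*)=5
  5: ids {5, 8} → COUNT(*)=2
  6: ids {4, 6, 10, 11, 12} → COUNT(*)=5

Canada | 5 ; France | 2 ; Egypt | 5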